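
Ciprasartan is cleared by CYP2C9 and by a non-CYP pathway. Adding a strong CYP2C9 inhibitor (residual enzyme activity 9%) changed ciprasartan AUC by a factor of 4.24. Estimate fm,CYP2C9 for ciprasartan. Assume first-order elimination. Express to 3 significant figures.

CL'/CL = 1 / 4.24 = 0.2358
0.09·fm + (1 − fm) = 0.2358
fm = (0.2358 − 1) / (0.09 − 1) = 0.840

0.840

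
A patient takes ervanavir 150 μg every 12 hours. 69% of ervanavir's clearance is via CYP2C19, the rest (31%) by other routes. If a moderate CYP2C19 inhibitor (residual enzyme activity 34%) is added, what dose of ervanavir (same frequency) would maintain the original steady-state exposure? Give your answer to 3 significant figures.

81.7 μg

CYP2C19: 0.69 × 0.34 = 0.2346
Other: 0.31 (unchanged)
Relative clearance = 0.2346 + 0.31 = 0.5446.
To maintain the same steady-state level, dose must scale with clearance: new dose = 150 × 0.5446 = 81.7 μg.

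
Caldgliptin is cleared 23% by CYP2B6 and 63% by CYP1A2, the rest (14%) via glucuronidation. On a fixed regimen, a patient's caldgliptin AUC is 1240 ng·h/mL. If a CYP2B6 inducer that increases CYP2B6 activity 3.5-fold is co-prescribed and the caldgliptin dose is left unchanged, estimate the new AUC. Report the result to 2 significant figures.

7.9 × 10² ng·h/mL

CYP2B6: 0.23 × 3.5 = 0.805
CYP1A2: 0.63 (unchanged)
Other: 0.14 (unchanged)
Relative clearance = 0.805 + 0.63 + 0.14 = 1.575.
New AUC = baseline ÷ relative clearance = 1240 / 1.575 = 7.9 × 10² ng·h/mL.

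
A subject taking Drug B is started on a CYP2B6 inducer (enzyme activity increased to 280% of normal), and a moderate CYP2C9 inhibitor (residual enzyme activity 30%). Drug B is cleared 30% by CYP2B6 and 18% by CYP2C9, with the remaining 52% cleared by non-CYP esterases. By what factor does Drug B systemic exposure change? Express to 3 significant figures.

The CYP2B6 pathway (30% of clearance) is boosted to 2.8× activity: 0.3 × 2.8 = 0.84.
The CYP2C9 pathway (18% of clearance) is reduced to 0.3× activity: 0.18 × 0.3 = 0.054.
The remaining 52% of clearance is unaffected.
Relative clearance = 0.84 + 0.054 + 0.52 = 1.414.
Systemic exposure ∝ 1/CL: fold-change = 1 / 1.414 = 0.707.

0.707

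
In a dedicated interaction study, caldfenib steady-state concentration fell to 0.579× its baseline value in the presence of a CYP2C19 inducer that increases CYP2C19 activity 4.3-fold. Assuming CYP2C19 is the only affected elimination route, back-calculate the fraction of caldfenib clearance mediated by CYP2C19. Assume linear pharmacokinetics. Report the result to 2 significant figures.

Let x = fm,CYP2C19. Because steady-state concentration ∝ 1/CL, relative clearance rose to 1/0.579 = 1.727.
Setting x·4.3 + (1 − x) = 1.727 and solving: x = (1.727 − 1)/(4.3 − 1) = 0.22.

0.22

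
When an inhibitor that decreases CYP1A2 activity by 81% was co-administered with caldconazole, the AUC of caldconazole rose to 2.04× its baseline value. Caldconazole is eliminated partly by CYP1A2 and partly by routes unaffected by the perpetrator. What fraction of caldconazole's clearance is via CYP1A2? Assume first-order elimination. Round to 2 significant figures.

0.63

CL'/CL = 1 / 2.04 = 0.4902
0.19·fm + (1 − fm) = 0.4902
fm = (0.4902 − 1) / (0.19 − 1) = 0.63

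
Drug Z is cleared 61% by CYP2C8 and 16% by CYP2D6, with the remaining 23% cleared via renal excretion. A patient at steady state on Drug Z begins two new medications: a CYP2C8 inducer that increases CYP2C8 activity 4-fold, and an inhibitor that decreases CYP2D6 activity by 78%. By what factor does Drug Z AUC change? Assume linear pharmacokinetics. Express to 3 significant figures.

0.370

The CYP2C8 pathway (61% of clearance) is boosted to 4× activity: 0.61 × 4 = 2.44.
The CYP2D6 pathway (16% of clearance) is reduced to 0.22× activity: 0.16 × 0.22 = 0.0352.
Non-CYP routes (23%) are unchanged.
Relative clearance = 2.44 + 0.0352 + 0.23 = 2.7052.
Because AUC varies inversely with clearance, the combined effect is 1 / 2.7052 = 0.370.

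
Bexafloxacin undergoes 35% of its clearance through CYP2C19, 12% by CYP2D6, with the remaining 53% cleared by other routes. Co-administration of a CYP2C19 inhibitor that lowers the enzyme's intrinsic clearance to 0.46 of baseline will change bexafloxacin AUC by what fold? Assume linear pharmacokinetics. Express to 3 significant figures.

1.23

CYP2C19: 0.35 × 0.46 = 0.161
CYP2D6: 0.12 (unchanged)
Other: 0.53 (unchanged)
CL_new/CL_old = 0.161 + 0.12 + 0.53 = 0.811.
AUC ratio = CL_old/CL_new = 1 / 0.811 = 1.23.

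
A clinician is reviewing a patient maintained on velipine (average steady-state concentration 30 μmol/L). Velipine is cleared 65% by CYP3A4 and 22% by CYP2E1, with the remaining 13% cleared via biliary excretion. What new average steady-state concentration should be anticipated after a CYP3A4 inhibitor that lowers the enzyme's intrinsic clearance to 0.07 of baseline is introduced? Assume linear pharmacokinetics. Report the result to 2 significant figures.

The CYP3A4 pathway (65% of clearance) falls to 0.07× activity: 0.65 × 0.07 = 0.0455.
CYP2E1 (22%) and the residual 13% are unaffected.
New clearance relative to baseline: 0.0455 + 0.22 + 0.13 = 0.3955.
Average steady-state concentration ∝ 1/CL, so new value = 30 / 0.3955 = 76 μmol/L.

76 μmol/L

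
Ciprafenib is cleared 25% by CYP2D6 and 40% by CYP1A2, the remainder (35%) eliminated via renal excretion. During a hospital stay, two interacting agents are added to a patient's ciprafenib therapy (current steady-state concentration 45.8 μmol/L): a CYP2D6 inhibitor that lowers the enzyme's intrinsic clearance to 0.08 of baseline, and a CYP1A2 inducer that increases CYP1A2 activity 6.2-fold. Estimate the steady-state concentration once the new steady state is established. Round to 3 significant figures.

CYP2D6: 0.25 × 0.08 = 0.02
CYP1A2: 0.4 × 6.2 = 2.48
Other: 0.35 (unchanged)
CL_new/CL_old = 0.02 + 2.48 + 0.35 = 2.85.
Steady-state concentration ∝ 1/CL: new value = 45.8 / 2.85 = 16.1 μmol/L.

16.1 μmol/L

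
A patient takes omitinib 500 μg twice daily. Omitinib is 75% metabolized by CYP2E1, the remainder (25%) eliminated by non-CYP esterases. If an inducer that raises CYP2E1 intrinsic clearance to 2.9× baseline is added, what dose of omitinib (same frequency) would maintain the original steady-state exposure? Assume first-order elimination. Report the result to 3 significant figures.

The CYP2E1 pathway (75% of clearance) rises to 2.9× activity: 0.75 × 2.9 = 2.175.
Non-CYP routes (25%) are unchanged.
New clearance relative to baseline: 2.175 + 0.25 = 2.425.
To maintain the same steady-state level, dose must scale with clearance: new dose = 500 × 2.425 = 1.21 × 10³ μg.

1.21 × 10³ μg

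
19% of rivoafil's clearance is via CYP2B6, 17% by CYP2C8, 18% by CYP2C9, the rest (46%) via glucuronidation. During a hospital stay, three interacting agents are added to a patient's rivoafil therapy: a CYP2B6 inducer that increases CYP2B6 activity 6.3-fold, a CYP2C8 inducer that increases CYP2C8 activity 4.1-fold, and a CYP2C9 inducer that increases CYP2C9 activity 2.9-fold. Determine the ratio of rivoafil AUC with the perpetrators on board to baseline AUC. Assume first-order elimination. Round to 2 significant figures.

The CYP2B6 pathway (19% of clearance) rises to 6.3× activity: 0.19 × 6.3 = 1.197.
The CYP2C8 pathway (17% of clearance) rises to 4.1× activity: 0.17 × 4.1 = 0.697.
The CYP2C9 pathway (18% of clearance) rises to 2.9× activity: 0.18 × 2.9 = 0.522.
Non-CYP routes (46%) are unchanged.
Relative clearance = 1.197 + 0.697 + 0.522 + 0.46 = 2.876.
Net AUC ratio = 1 / 2.876 = 0.35.

0.35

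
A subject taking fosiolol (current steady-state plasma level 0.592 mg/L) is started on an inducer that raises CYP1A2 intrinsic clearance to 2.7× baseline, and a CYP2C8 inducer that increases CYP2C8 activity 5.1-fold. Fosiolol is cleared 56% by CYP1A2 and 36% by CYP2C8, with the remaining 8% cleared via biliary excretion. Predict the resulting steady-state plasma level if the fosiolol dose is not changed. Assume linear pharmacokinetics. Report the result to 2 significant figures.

The CYP1A2 pathway (56% of clearance) is boosted to 2.7× activity: 0.56 × 2.7 = 1.512.
The CYP2C8 pathway (36% of clearance) increases to 5.1× activity: 0.36 × 5.1 = 1.836.
Non-CYP routes (8%) are unchanged.
Relative clearance = 1.512 + 1.836 + 0.08 = 3.428.
New steady-state plasma level = 0.592 / 3.428 = 0.17 mg/L (concentration scales inversely with clearance).

0.17 mg/L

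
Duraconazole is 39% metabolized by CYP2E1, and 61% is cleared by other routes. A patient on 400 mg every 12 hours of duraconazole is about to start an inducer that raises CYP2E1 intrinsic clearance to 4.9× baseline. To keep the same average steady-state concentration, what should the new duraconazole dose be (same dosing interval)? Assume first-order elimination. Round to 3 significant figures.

1.01 × 10³ mg

The CYP2E1 pathway (39% of clearance) is boosted to 4.9× activity: 0.39 × 4.9 = 1.911.
Non-CYP routes (61%) are unchanged.
Relative clearance = 1.911 + 0.61 = 2.521.
Exposure is unchanged when dose changes in proportion to clearance. New dose = 400 mg × 2.521 = 1.01 × 10³ mg.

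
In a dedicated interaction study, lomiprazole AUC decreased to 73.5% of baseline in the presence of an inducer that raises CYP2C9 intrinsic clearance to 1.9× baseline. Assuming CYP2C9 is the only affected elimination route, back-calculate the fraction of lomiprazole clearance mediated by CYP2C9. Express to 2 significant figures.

Call the CYP2C9 fraction fm. After the interaction, CL_new/CL_old = fm × 1.9 + (1 − fm).
AUC ratio = 1 / (new CL fraction), so new CL fraction = 1 / 0.735 = 1.361.
fm × 1.9 + 1 − fm = 1.361  ⇒  fm × (1.9 − 1) = 0.3605  ⇒  fm = 0.40.

0.40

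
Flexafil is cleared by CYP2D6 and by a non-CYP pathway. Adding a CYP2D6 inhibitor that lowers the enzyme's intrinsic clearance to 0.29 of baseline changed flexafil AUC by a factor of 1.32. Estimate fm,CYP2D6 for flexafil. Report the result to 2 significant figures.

Let fm be the CYP2D6 fraction. New clearance relative to baseline = fm × 0.29 + (1 − fm).
AUC ratio = 1 / (new CL fraction), so new CL fraction = 1 / 1.32 = 0.7576.
fm × 0.29 + 1 − fm = 0.7576  ⇒  fm × (0.29 − 1) = −0.2424  ⇒  fm = 0.34.

0.34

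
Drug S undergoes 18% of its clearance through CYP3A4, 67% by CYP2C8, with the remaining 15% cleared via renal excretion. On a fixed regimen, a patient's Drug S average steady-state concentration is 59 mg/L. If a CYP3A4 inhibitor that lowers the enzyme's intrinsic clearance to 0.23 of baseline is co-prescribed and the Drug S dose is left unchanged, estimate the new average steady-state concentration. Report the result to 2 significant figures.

68 mg/L

CYP3A4: 0.18 × 0.23 = 0.0414
CYP2C8: 0.67 (unchanged)
Other: 0.15 (unchanged)
Relative clearance = 0.0414 + 0.67 + 0.15 = 0.8614.
With dosing unchanged, average steady-state concentration scales as 1/CL: 59 / 0.8614 = 68 mg/L.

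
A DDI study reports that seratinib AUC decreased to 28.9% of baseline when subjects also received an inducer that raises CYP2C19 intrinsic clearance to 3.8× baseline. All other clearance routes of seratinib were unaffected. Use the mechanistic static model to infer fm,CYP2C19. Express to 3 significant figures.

Let x = fm,CYP2C19. Because AUC ∝ 1/CL, relative clearance rose to 1/0.289 = 3.46.
Only the CYP2C19 route changed, so 3.46 = x·3.8 + (1 − x), giving x = 0.879.

0.879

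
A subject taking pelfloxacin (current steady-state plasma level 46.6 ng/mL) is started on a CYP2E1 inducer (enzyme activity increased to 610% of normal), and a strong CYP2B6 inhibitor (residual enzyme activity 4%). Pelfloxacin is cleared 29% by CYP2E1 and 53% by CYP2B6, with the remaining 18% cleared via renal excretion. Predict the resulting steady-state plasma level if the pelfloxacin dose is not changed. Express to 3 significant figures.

23.7 ng/mL

The CYP2E1 pathway (29% of clearance) increases to 6.1× activity: 0.29 × 6.1 = 1.769.
The CYP2B6 pathway (53% of clearance) is reduced to 0.04× activity: 0.53 × 0.04 = 0.0212.
The remaining 18% of clearance is unaffected.
Relative clearance = 1.769 + 0.0212 + 0.18 = 1.9702.
Steady-state plasma level ∝ 1/CL: new value = 46.6 / 1.9702 = 23.7 ng/mL.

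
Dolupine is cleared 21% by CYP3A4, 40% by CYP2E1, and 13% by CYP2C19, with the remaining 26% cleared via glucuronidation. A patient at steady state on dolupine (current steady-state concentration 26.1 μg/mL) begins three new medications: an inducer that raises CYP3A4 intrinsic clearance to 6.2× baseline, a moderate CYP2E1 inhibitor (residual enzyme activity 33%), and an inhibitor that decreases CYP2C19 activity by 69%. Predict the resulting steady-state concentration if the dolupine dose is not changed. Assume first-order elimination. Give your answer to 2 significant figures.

15 μg/mL

CYP3A4: 0.21 × 6.2 = 1.302
CYP2E1: 0.4 × 0.33 = 0.132
CYP2C19: 0.13 × 0.31 = 0.0403
Other: 0.26 (unchanged)
CL_new/CL_old = 1.302 + 0.132 + 0.0403 + 0.26 = 1.7343.
New steady-state concentration = 26.1 / 1.7343 = 15 μg/mL (concentration scales inversely with clearance).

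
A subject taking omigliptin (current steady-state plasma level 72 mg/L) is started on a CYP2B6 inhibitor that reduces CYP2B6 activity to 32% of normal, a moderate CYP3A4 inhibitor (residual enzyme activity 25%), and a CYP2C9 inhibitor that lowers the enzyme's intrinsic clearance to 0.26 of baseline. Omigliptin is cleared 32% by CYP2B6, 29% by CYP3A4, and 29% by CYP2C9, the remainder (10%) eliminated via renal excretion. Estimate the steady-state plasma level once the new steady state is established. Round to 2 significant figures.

2.1 × 10² mg/L

The CYP2B6 pathway (32% of clearance) falls to 0.32× activity: 0.32 × 0.32 = 0.1024.
The CYP3A4 pathway (29% of clearance) is reduced to 0.25× activity: 0.29 × 0.25 = 0.0725.
The CYP2C9 pathway (29% of clearance) is reduced to 0.26× activity: 0.29 × 0.26 = 0.0754.
The remaining 10% of clearance is unaffected.
New clearance relative to baseline: 0.1024 + 0.0725 + 0.0754 + 0.1 = 0.3503.
Steady-state plasma level ∝ 1/CL: new value = 72 / 0.3503 = 2.1 × 10² mg/L.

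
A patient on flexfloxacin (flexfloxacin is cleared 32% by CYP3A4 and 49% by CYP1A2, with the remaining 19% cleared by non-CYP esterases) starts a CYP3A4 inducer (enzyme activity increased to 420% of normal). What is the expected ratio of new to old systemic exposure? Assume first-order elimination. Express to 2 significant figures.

0.49

The CYP3A4 pathway (32% of clearance) rises to 4.2× activity: 0.32 × 4.2 = 1.344.
CYP1A2 (49%) and the residual 19% are unaffected.
Relative clearance = 1.344 + 0.49 + 0.19 = 2.024.
Systemic exposure ratio = CL_old/CL_new = 1 / 2.024 = 0.49.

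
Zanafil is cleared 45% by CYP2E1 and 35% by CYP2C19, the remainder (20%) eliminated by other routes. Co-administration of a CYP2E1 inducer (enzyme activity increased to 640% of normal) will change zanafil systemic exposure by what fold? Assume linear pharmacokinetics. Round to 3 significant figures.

The CYP2E1 pathway (45% of clearance) is boosted to 6.4× activity: 0.45 × 6.4 = 2.88.
CYP2C19 (35%) and the residual 20% are unaffected.
CL_new/CL_old = 2.88 + 0.35 + 0.2 = 3.43.
Systemic exposure is inversely proportional to clearance, so the fold-change is 1 / 3.43 = 0.292.

0.292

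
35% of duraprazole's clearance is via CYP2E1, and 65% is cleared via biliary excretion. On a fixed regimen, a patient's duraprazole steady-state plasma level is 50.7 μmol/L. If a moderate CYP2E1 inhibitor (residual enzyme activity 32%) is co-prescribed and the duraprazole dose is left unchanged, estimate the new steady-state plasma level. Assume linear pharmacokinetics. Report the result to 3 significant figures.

The CYP2E1 pathway (35% of clearance) falls to 0.32× activity: 0.35 × 0.32 = 0.112.
The remaining 65% of clearance is unaffected.
New clearance relative to baseline: 0.112 + 0.65 = 0.762.
New steady-state plasma level = baseline ÷ relative clearance = 50.7 / 0.762 = 66.5 μmol/L.

66.5 μmol/L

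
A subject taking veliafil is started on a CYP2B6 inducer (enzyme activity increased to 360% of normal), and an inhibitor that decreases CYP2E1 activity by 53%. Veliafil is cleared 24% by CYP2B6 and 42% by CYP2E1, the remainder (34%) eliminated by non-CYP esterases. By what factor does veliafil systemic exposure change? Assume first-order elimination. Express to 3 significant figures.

0.714

The CYP2B6 pathway (24% of clearance) is boosted to 3.6× activity: 0.24 × 3.6 = 0.864.
The CYP2E1 pathway (42% of clearance) drops to 0.47× activity: 0.42 × 0.47 = 0.1974.
Non-CYP routes (34%) are unchanged.
CL_new/CL_old = 0.864 + 0.1974 + 0.34 = 1.4014.
Net systemic exposure ratio = 1 / 1.4014 = 0.714.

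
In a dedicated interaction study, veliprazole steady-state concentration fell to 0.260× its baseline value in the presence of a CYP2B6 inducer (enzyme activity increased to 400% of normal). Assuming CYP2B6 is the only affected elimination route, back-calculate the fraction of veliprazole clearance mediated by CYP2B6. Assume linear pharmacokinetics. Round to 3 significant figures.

CL'/CL = 1 / 0.260 = 3.846
4·fm + (1 − fm) = 3.846
fm = (3.846 − 1) / (4 − 1) = 0.949

0.949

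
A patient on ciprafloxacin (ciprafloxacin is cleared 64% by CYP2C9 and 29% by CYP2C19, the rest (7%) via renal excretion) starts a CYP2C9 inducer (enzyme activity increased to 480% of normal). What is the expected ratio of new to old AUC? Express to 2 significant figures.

0.29

The CYP2C9 pathway (64% of clearance) rises to 4.8× activity: 0.64 × 4.8 = 3.072.
CYP2C19 (29%) and the residual 7% are unaffected.
CL_new/CL_old = 3.072 + 0.29 + 0.07 = 3.432.
AUC is inversely proportional to clearance, so the fold-change is 1 / 3.432 = 0.29.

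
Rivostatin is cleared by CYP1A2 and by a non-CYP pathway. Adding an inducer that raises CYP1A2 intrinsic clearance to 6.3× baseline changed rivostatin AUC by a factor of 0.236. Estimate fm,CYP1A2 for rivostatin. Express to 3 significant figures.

Let x = fm,CYP1A2. Because AUC ∝ 1/CL, relative clearance rose to 1/0.236 = 4.237.
Only the CYP1A2 route changed, so 4.237 = x·6.3 + (1 − x), giving x = 0.611.

0.611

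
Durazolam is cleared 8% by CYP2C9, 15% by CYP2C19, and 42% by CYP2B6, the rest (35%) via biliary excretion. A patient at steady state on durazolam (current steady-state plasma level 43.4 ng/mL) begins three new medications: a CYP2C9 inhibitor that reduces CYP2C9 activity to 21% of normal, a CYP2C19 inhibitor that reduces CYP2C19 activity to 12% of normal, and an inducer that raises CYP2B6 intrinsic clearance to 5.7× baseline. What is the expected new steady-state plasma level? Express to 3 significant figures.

15.6 ng/mL

CYP2C9: 0.08 × 0.21 = 0.0168
CYP2C19: 0.15 × 0.12 = 0.018
CYP2B6: 0.42 × 5.7 = 2.394
Other: 0.35 (unchanged)
CL_new/CL_old = 0.0168 + 0.018 + 2.394 + 0.35 = 2.7788.
Dividing the baseline by the relative clearance: 43.4 / 2.7788 = 15.6 ng/mL.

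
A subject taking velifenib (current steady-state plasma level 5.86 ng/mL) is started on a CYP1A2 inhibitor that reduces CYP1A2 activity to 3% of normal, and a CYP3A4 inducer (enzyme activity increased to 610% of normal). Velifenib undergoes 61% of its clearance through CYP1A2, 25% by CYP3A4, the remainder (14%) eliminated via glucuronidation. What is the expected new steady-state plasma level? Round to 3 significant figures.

CYP1A2: 0.61 × 0.03 = 0.0183
CYP3A4: 0.25 × 6.1 = 1.525
Other: 0.14 (unchanged)
New clearance relative to baseline: 0.0183 + 1.525 + 0.14 = 1.6833.
New steady-state plasma level = 5.86 / 1.6833 = 3.48 ng/mL (concentration scales inversely with clearance).

3.48 ng/mL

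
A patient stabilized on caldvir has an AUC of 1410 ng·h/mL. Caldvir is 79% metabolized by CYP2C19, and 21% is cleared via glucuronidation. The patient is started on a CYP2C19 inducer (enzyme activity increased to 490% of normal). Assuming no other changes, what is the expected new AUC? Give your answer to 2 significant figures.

3.5 × 10² ng·h/mL

CYP2C19: 0.79 × 4.9 = 3.871
Other: 0.21 (unchanged)
New clearance relative to baseline: 3.871 + 0.21 = 4.081.
AUC ∝ 1/CL, so new value = 1410 / 4.081 = 3.5 × 10² ng·h/mL.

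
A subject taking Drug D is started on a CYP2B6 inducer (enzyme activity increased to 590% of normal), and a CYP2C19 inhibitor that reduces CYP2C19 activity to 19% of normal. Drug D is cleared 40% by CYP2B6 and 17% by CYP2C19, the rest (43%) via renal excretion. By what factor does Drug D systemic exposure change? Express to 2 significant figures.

0.35

The CYP2B6 pathway (40% of clearance) rises to 5.9× activity: 0.4 × 5.9 = 2.36.
The CYP2C19 pathway (17% of clearance) drops to 0.19× activity: 0.17 × 0.19 = 0.0323.
The remaining 43% of clearance is unaffected.
CL_new/CL_old = 2.36 + 0.0323 + 0.43 = 2.8223.
Systemic exposure ∝ 1/CL: fold-change = 1 / 2.8223 = 0.35.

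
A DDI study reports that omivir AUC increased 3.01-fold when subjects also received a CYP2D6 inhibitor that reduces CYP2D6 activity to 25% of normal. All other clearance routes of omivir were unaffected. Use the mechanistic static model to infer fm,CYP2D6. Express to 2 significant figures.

Let fm be the CYP2D6 fraction. New clearance relative to baseline = fm × 0.25 + (1 − fm).
AUC ratio = 1 / (new CL fraction), so new CL fraction = 1 / 3.01 = 0.3322.
fm × 0.25 + 1 − fm = 0.3322  ⇒  fm × (0.25 − 1) = −0.6678  ⇒  fm = 0.89.

0.89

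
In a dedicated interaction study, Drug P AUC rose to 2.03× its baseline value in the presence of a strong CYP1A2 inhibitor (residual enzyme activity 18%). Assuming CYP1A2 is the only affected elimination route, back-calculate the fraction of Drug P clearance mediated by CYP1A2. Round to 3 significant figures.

Let fm be the CYP1A2 fraction. New clearance relative to baseline = fm × 0.18 + (1 − fm).
AUC ratio = 1 / (new CL fraction), so new CL fraction = 1 / 2.03 = 0.4926.
fm × 0.18 + 1 − fm = 0.4926  ⇒  fm × (0.18 − 1) = −0.5074  ⇒  fm = 0.619.

0.619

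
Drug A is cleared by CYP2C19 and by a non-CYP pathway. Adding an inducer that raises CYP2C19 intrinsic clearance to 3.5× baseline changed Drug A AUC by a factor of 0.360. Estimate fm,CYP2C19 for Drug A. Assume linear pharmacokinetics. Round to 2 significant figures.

0.71

Let fm be the CYP2C19 fraction. New clearance relative to baseline = fm × 3.5 + (1 − fm).
AUC ratio = 1 / (new CL fraction), so new CL fraction = 1 / 0.360 = 2.778.
fm × 3.5 + 1 − fm = 2.778  ⇒  fm × (3.5 − 1) = 1.778  ⇒  fm = 0.71.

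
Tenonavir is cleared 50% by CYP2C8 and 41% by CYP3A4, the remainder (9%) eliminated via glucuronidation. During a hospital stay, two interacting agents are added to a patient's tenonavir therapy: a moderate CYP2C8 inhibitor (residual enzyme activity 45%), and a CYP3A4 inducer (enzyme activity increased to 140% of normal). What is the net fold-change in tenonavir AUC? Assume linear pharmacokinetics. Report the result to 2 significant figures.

1.1

The CYP2C8 pathway (50% of clearance) is reduced to 0.45× activity: 0.5 × 0.45 = 0.225.
The CYP3A4 pathway (41% of clearance) is boosted to 1.4× activity: 0.41 × 1.4 = 0.574.
Non-CYP routes (9%) are unchanged.
Relative clearance = 0.225 + 0.574 + 0.09 = 0.889.
AUC ∝ 1/CL: fold-change = 1 / 0.889 = 1.1.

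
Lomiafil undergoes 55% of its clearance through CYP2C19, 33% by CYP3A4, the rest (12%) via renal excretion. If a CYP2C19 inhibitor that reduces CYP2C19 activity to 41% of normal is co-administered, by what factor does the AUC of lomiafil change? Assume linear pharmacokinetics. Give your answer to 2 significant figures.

1.5

The CYP2C19 pathway (55% of clearance) is reduced to 0.41× activity: 0.55 × 0.41 = 0.2255.
CYP3A4 (33%) and the residual 12% are unaffected.
New clearance relative to baseline: 0.2255 + 0.33 + 0.12 = 0.6755.
AUC ratio = CL_old/CL_new = 1 / 0.6755 = 1.5.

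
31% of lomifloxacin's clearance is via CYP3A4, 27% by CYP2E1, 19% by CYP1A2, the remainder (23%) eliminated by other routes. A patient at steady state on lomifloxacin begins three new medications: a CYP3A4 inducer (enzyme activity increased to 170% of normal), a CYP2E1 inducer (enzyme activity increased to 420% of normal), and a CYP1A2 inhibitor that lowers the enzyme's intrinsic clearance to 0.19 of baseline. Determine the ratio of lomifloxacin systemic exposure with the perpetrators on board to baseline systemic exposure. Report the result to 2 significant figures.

The CYP3A4 pathway (31% of clearance) increases to 1.7× activity: 0.31 × 1.7 = 0.527.
The CYP2E1 pathway (27% of clearance) increases to 4.2× activity: 0.27 × 4.2 = 1.134.
The CYP1A2 pathway (19% of clearance) is reduced to 0.19× activity: 0.19 × 0.19 = 0.0361.
Non-CYP routes (23%) are unchanged.
Relative clearance = 0.527 + 1.134 + 0.0361 + 0.23 = 1.9271.
Because systemic exposure varies inversely with clearance, the combined effect is 1 / 1.9271 = 0.52.

0.52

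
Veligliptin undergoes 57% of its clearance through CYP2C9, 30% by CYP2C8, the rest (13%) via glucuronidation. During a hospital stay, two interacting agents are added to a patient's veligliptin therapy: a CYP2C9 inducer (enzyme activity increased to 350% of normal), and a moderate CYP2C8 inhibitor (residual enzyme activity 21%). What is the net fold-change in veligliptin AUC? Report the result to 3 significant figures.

0.457

The CYP2C9 pathway (57% of clearance) is boosted to 3.5× activity: 0.57 × 3.5 = 1.995.
The CYP2C8 pathway (30% of clearance) drops to 0.21× activity: 0.3 × 0.21 = 0.063.
Non-CYP routes (13%) are unchanged.
New clearance relative to baseline: 1.995 + 0.063 + 0.13 = 2.188.
AUC ∝ 1/CL: fold-change = 1 / 2.188 = 0.457.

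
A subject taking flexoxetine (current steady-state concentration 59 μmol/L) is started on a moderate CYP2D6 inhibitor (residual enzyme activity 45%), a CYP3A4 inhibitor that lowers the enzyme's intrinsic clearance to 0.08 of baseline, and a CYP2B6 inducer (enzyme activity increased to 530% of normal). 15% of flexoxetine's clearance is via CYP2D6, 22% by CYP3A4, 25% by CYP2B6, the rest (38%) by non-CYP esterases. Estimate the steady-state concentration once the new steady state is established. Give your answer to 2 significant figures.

33 μmol/L

The CYP2D6 pathway (15% of clearance) falls to 0.45× activity: 0.15 × 0.45 = 0.0675.
The CYP3A4 pathway (22% of clearance) is reduced to 0.08× activity: 0.22 × 0.08 = 0.0176.
The CYP2B6 pathway (25% of clearance) is boosted to 5.3× activity: 0.25 × 5.3 = 1.325.
The remaining 38% of clearance is unaffected.
New clearance relative to baseline: 0.0675 + 0.0176 + 1.325 + 0.38 = 1.7901.
New steady-state concentration = 59 / 1.7901 = 33 μmol/L (concentration scales inversely with clearance).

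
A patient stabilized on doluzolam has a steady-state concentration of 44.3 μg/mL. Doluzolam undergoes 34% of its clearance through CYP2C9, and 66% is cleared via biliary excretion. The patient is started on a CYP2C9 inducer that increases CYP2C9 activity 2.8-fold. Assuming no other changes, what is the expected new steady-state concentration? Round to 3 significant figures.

CYP2C9: 0.34 × 2.8 = 0.952
Other: 0.66 (unchanged)
Relative clearance = 0.952 + 0.66 = 1.612.
Steady-state concentration ∝ 1/CL, so new value = 44.3 / 1.612 = 27.5 μg/mL.

27.5 μg/mL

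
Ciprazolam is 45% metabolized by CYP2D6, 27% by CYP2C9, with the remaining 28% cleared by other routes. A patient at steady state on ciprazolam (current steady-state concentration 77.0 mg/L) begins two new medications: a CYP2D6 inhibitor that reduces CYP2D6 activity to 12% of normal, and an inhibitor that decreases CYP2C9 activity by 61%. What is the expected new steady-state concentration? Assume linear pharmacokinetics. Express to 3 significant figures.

CYP2D6: 0.45 × 0.12 = 0.054
CYP2C9: 0.27 × 0.39 = 0.1053
Other: 0.28 (unchanged)
Relative clearance = 0.054 + 0.1053 + 0.28 = 0.4393.
New steady-state concentration = 77.0 / 0.4393 = 175 mg/L (concentration scales inversely with clearance).

175 mg/L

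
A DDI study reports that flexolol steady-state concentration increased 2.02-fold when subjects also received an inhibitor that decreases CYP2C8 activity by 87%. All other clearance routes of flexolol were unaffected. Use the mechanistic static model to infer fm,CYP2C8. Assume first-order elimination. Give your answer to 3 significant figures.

0.580

Let x = fm,CYP2C8. Because steady-state concentration ∝ 1/CL, relative clearance fell to 1/2.02 = 0.495.
Only the CYP2C8 route changed, so 0.495 = x·0.13 + (1 − x), giving x = 0.580.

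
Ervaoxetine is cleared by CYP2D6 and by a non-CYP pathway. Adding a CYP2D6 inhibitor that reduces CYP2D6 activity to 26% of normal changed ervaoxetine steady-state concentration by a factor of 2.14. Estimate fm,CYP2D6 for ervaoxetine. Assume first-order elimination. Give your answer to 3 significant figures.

Let fm be the CYP2D6 fraction. New clearance relative to baseline = fm × 0.26 + (1 − fm).
Steady-state concentration ratio = 1 / (new CL fraction), so new CL fraction = 1 / 2.14 = 0.4673.
fm × 0.26 + 1 − fm = 0.4673  ⇒  fm × (0.26 − 1) = −0.5327  ⇒  fm = 0.720.

0.720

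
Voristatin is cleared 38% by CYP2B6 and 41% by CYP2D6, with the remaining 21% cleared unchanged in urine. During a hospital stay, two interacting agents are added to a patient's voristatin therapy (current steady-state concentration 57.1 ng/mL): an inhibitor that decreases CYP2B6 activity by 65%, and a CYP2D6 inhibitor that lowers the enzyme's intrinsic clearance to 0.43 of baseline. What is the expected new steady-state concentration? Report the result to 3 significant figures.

110 ng/mL

The CYP2B6 pathway (38% of clearance) drops to 0.35× activity: 0.38 × 0.35 = 0.133.
The CYP2D6 pathway (41% of clearance) falls to 0.43× activity: 0.41 × 0.43 = 0.1763.
Non-CYP routes (21%) are unchanged.
New clearance relative to baseline: 0.133 + 0.1763 + 0.21 = 0.5193.
Dividing the baseline by the relative clearance: 57.1 / 0.5193 = 110 ng/mL.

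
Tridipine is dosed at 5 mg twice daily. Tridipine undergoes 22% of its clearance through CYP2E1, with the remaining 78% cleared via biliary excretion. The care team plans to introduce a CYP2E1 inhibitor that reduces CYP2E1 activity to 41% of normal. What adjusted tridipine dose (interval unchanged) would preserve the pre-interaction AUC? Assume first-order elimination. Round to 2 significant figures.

The CYP2E1 pathway (22% of clearance) drops to 0.41× activity: 0.22 × 0.41 = 0.0902.
The remaining 78% of clearance is unaffected.
CL_new/CL_old = 0.0902 + 0.78 = 0.8702.
Exposure is unchanged when dose changes in proportion to clearance. New dose = 5 mg × 0.8702 = 4.4 mg.

4.4 mg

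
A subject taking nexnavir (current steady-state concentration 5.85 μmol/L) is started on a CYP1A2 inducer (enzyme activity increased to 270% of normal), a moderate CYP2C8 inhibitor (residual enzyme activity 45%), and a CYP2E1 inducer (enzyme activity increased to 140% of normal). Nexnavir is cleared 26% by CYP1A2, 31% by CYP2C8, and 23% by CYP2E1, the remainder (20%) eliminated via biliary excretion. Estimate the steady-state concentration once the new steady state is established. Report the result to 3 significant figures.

The CYP1A2 pathway (26% of clearance) is boosted to 2.7× activity: 0.26 × 2.7 = 0.702.
The CYP2C8 pathway (31% of clearance) drops to 0.45× activity: 0.31 × 0.45 = 0.1395.
The CYP2E1 pathway (23% of clearance) rises to 1.4× activity: 0.23 × 1.4 = 0.322.
Non-CYP routes (20%) are unchanged.
Relative clearance = 0.702 + 0.1395 + 0.322 + 0.2 = 1.3635.
New steady-state concentration = 5.85 / 1.3635 = 4.29 μmol/L (concentration scales inversely with clearance).

4.29 μmol/L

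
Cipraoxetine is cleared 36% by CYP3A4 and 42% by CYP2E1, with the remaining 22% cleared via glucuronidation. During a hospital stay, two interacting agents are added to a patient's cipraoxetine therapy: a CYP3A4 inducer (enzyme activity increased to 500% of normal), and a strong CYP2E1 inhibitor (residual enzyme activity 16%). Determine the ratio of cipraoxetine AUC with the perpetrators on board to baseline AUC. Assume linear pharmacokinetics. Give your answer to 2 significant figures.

0.48

The CYP3A4 pathway (36% of clearance) increases to 5× activity: 0.36 × 5 = 1.8.
The CYP2E1 pathway (42% of clearance) drops to 0.16× activity: 0.42 × 0.16 = 0.0672.
The remaining 22% of clearance is unaffected.
New clearance relative to baseline: 1.8 + 0.0672 + 0.22 = 2.0872.
Net AUC ratio = 1 / 2.0872 = 0.48.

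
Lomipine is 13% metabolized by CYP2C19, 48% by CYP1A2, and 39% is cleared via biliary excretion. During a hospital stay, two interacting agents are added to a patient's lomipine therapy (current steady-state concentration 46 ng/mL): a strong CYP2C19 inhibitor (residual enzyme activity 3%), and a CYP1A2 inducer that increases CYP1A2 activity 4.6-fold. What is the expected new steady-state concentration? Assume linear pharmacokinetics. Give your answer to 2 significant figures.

CYP2C19: 0.13 × 0.03 = 0.0039
CYP1A2: 0.48 × 4.6 = 2.208
Other: 0.39 (unchanged)
CL_new/CL_old = 0.0039 + 2.208 + 0.39 = 2.6019.
New steady-state concentration = 46 / 2.6019 = 18 ng/mL (concentration scales inversely with clearance).

18 ng/mL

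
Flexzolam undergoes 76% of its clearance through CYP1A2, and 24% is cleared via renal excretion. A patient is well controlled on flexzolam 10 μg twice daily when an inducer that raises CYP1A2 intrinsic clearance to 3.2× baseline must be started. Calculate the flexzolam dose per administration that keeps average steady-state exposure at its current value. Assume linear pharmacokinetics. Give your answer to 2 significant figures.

27 μg

The CYP1A2 pathway (76% of clearance) rises to 3.2× activity: 0.76 × 3.2 = 2.432.
The remaining 24% of clearance is unaffected.
New clearance relative to baseline: 2.432 + 0.24 = 2.672.
Css,avg = (dose rate)/CL, so holding Css fixed requires dose ∝ CL: 10 × 2.672 = 27 μg.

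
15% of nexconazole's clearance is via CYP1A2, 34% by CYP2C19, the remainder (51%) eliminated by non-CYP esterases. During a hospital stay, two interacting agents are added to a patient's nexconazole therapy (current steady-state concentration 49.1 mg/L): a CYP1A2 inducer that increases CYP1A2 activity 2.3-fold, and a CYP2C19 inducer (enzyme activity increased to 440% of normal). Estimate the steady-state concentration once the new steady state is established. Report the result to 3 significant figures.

20.9 mg/L

The CYP1A2 pathway (15% of clearance) increases to 2.3× activity: 0.15 × 2.3 = 0.345.
The CYP2C19 pathway (34% of clearance) is boosted to 4.4× activity: 0.34 × 4.4 = 1.496.
The remaining 51% of clearance is unaffected.
New clearance relative to baseline: 0.345 + 1.496 + 0.51 = 2.351.
Steady-state concentration ∝ 1/CL: new value = 49.1 / 2.351 = 20.9 mg/L.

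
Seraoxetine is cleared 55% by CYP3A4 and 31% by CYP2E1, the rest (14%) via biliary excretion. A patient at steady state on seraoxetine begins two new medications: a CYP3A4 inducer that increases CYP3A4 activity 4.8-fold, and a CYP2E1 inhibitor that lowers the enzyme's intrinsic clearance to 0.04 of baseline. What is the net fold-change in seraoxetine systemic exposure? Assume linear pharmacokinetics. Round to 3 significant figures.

0.358

The CYP3A4 pathway (55% of clearance) is boosted to 4.8× activity: 0.55 × 4.8 = 2.64.
The CYP2E1 pathway (31% of clearance) is reduced to 0.04× activity: 0.31 × 0.04 = 0.0124.
Non-CYP routes (14%) are unchanged.
New clearance relative to baseline: 2.64 + 0.0124 + 0.14 = 2.7924.
Net systemic exposure ratio = 1 / 2.7924 = 0.358.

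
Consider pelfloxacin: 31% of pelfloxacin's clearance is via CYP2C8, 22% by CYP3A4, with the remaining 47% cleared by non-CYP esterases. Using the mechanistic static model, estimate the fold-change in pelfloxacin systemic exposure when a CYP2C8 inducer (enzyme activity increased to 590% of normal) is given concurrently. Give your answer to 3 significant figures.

0.397

The CYP2C8 pathway (31% of clearance) increases to 5.9× activity: 0.31 × 5.9 = 1.829.
CYP3A4 (22%) and the residual 47% are unaffected.
Relative clearance = 1.829 + 0.22 + 0.47 = 2.519.
Since systemic exposure ∝ 1/CL, the ratio is 1 / 2.519 = 0.397.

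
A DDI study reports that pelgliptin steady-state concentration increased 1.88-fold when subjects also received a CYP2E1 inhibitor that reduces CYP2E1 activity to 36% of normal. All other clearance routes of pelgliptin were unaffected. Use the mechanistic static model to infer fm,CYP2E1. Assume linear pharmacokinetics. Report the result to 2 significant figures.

0.73

Let fm be the CYP2E1 fraction. New clearance relative to baseline = fm × 0.36 + (1 − fm).
Steady-state concentration ratio = 1 / (new CL fraction), so new CL fraction = 1 / 1.88 = 0.5319.
fm × 0.36 + 1 − fm = 0.5319  ⇒  fm × (0.36 − 1) = −0.4681  ⇒  fm = 0.73.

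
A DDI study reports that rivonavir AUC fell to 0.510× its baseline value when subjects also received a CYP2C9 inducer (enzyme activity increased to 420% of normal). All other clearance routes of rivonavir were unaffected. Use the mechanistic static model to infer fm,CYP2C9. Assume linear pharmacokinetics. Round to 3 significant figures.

CL'/CL = 1 / 0.510 = 1.961
4.2·fm + (1 − fm) = 1.961
fm = (1.961 − 1) / (4.2 − 1) = 0.300

0.300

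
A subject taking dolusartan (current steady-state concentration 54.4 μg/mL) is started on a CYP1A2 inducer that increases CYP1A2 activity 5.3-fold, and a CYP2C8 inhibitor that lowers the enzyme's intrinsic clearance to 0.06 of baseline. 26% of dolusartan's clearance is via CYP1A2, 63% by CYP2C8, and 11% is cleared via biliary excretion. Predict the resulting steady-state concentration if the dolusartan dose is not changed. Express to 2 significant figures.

36 μg/mL

The CYP1A2 pathway (26% of clearance) is boosted to 5.3× activity: 0.26 × 5.3 = 1.378.
The CYP2C8 pathway (63% of clearance) falls to 0.06× activity: 0.63 × 0.06 = 0.0378.
Non-CYP routes (11%) are unchanged.
Relative clearance = 1.378 + 0.0378 + 0.11 = 1.5258.
Dividing the baseline by the relative clearance: 54.4 / 1.5258 = 36 μg/mL.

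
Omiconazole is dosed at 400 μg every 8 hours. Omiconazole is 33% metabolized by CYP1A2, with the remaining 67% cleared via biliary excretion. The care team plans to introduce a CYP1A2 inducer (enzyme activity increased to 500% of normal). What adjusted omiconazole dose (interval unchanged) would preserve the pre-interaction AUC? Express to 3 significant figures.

928 μg

The CYP1A2 pathway (33% of clearance) is boosted to 5× activity: 0.33 × 5 = 1.65.
The remaining 67% of clearance is unaffected.
New clearance relative to baseline: 1.65 + 0.67 = 2.32.
Css,avg = (dose rate)/CL, so holding Css fixed requires dose ∝ CL: 400 × 2.32 = 928 μg.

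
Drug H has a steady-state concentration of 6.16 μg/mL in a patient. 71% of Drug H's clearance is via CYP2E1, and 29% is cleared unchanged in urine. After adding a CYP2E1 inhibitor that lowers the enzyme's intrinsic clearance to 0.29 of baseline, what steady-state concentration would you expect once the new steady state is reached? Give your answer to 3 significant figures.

CYP2E1: 0.71 × 0.29 = 0.2059
Other: 0.29 (unchanged)
Relative clearance = 0.2059 + 0.29 = 0.4959.
New steady-state concentration = baseline ÷ relative clearance = 6.16 / 0.4959 = 12.4 μg/mL.

12.4 μg/mL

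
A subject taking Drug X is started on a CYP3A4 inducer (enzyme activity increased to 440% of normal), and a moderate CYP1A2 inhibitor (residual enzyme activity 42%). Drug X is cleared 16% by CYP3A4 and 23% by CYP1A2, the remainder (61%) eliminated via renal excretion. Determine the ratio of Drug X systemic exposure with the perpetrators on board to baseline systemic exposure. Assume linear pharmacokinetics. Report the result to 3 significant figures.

0.709

The CYP3A4 pathway (16% of clearance) rises to 4.4× activity: 0.16 × 4.4 = 0.704.
The CYP1A2 pathway (23% of clearance) is reduced to 0.42× activity: 0.23 × 0.42 = 0.0966.
The remaining 61% of clearance is unaffected.
CL_new/CL_old = 0.704 + 0.0966 + 0.61 = 1.4106.
Systemic exposure ∝ 1/CL: fold-change = 1 / 1.4106 = 0.709.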